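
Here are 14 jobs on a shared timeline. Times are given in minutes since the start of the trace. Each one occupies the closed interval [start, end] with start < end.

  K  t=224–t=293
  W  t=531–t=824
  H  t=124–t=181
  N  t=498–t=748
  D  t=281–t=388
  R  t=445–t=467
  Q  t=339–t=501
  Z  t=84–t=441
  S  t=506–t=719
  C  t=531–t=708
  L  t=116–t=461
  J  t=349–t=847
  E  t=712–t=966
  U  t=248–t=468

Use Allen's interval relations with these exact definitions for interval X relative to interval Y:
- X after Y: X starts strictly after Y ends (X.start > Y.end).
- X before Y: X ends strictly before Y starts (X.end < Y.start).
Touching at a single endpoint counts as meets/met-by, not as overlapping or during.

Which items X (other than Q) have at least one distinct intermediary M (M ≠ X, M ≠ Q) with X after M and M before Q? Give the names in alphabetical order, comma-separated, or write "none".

C, D, E, J, K, N, R, S, U, W

Target Q = [t=339, t=501].
Intermediaries M with M before Q: H, K.
Via H — items with X after H: C, D, E, J, K, N, R, S, U, W.
Via K — items with X after K: C, E, J, N, R, S, W.
Union: C, D, E, J, K, N, R, S, U, W.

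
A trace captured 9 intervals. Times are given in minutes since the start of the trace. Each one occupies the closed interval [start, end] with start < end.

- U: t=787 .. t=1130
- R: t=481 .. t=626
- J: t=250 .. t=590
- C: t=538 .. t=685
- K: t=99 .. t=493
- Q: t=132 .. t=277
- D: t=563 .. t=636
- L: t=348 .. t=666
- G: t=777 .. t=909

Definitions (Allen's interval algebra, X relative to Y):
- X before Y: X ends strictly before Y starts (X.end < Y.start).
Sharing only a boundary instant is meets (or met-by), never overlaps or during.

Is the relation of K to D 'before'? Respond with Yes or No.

K = [t=99, t=493], D = [t=563, t=636].
Actual relation of K to D: before.
Asked whether 'before' holds → Yes.

Yes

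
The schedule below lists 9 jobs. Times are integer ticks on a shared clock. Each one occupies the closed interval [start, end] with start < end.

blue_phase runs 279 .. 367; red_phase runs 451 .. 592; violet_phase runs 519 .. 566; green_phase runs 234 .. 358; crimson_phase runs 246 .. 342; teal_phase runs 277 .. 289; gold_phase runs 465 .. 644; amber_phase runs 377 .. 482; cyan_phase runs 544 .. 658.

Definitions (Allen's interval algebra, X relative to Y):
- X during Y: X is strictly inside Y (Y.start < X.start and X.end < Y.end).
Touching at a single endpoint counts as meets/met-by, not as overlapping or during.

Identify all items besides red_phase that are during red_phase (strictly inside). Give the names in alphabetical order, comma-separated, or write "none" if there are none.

violet_phase

Target red_phase = [451, 592].
amber_phase [377, 482] → overlaps → no.
blue_phase [279, 367] → before → no.
crimson_phase [246, 342] → before → no.
cyan_phase [544, 658] → overlapped-by → no.
gold_phase [465, 644] → overlapped-by → no.
green_phase [234, 358] → before → no.
teal_phase [277, 289] → before → no.
violet_phase [519, 566] → during → yes.
Result: violet_phase.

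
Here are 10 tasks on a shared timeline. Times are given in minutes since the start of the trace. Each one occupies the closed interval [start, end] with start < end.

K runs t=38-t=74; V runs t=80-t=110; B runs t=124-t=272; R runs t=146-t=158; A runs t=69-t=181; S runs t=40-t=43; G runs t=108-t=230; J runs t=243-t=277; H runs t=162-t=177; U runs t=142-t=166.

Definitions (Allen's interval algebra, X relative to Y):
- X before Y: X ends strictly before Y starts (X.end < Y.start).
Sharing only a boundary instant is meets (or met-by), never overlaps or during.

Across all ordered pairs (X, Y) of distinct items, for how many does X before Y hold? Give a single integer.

26

Checking all 90 ordered pairs for relation 'before'; matching pairs in alphabetical order:
(A, J): A before J ✓
(G, J): G before J ✓
(H, J): H before J ✓
(K, B): K before B ✓
(K, G): K before G ✓
(K, H): K before H ✓
(K, J): K before J ✓
(K, R): K before R ✓
(K, U): K before U ✓
(K, V): K before V ✓
(R, H): R before H ✓
(R, J): R before J ✓
(S, A): S before A ✓
(S, B): S before B ✓
(S, G): S before G ✓
(S, H): S before H ✓
(S, J): S before J ✓
(S, R): S before R ✓
(S, U): S before U ✓
(S, V): S before V ✓
(U, J): U before J ✓
(V, B): V before B ✓
(V, H): V before H ✓
(V, J): V before J ✓
... plus 2 further pairs not listed.
Count: 26.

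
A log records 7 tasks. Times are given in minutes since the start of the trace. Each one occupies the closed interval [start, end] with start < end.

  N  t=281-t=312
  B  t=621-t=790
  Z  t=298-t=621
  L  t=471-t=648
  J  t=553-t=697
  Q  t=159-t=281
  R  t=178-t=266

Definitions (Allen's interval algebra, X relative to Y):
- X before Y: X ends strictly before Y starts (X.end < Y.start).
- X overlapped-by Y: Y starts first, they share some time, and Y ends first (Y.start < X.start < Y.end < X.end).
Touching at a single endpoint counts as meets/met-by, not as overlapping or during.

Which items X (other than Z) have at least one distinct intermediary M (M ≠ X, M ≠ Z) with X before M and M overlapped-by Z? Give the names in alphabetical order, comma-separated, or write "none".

N, Q, R

Target Z = [t=298, t=621].
Intermediaries M with M overlapped-by Z: J, L.
Via J — items with X before J: N, Q, R.
Via L — items with X before L: N, Q, R.
Union: N, Q, R.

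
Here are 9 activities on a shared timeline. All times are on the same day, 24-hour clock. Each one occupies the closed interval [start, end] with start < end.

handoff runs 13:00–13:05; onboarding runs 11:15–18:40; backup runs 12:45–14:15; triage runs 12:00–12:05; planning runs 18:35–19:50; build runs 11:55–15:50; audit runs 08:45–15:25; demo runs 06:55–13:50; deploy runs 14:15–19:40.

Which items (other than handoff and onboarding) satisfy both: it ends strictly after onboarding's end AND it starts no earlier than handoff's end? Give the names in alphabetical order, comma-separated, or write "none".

deploy, planning

Conditions: its end is strictly after onboarding's end (X.end > 18:40) AND its start is no earlier than handoff's end (X.start >= 13:05).
audit: end 15:25 > 18:40? ✗; start 08:45 >= 13:05? ✗ → no.
backup: end 14:15 > 18:40? ✗; start 12:45 >= 13:05? ✗ → no.
build: end 15:50 > 18:40? ✗; start 11:55 >= 13:05? ✗ → no.
demo: end 13:50 > 18:40? ✗; start 06:55 >= 13:05? ✗ → no.
deploy: end 19:40 > 18:40? ✓; start 14:15 >= 13:05? ✓ → yes.
planning: end 19:50 > 18:40? ✓; start 18:35 >= 13:05? ✓ → yes.
triage: end 12:05 > 18:40? ✗; start 12:00 >= 13:05? ✗ → no.
Result: deploy, planning.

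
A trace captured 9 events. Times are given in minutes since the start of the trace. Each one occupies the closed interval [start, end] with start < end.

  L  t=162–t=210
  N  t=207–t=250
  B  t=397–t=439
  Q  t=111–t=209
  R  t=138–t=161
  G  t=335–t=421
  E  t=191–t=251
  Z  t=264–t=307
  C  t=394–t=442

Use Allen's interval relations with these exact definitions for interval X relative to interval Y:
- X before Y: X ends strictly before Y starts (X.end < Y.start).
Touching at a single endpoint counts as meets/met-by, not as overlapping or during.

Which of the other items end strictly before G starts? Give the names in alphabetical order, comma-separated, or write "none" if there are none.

E, L, N, Q, R, Z

Target G = [t=335, t=421].
B [t=397, t=439] → overlapped-by → no.
C [t=394, t=442] → overlapped-by → no.
E [t=191, t=251] → before → yes.
L [t=162, t=210] → before → yes.
N [t=207, t=250] → before → yes.
Q [t=111, t=209] → before → yes.
R [t=138, t=161] → before → yes.
Z [t=264, t=307] → before → yes.
Result: E, L, N, Q, R, Z.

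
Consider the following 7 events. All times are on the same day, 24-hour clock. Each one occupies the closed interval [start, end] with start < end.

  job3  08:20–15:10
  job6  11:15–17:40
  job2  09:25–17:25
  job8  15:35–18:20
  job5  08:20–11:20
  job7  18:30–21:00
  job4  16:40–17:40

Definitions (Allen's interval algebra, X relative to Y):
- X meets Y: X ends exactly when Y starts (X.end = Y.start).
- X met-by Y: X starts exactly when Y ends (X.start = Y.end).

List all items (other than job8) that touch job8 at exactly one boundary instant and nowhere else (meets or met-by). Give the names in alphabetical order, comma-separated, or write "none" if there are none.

Target job8 = [15:35, 18:20].
job2 [09:25, 17:25] → overlaps → no.
job3 [08:20, 15:10] → before → no.
job4 [16:40, 17:40] → during → no.
job5 [08:20, 11:20] → before → no.
job6 [11:15, 17:40] → overlaps → no.
job7 [18:30, 21:00] → after → no.
Result: none.

none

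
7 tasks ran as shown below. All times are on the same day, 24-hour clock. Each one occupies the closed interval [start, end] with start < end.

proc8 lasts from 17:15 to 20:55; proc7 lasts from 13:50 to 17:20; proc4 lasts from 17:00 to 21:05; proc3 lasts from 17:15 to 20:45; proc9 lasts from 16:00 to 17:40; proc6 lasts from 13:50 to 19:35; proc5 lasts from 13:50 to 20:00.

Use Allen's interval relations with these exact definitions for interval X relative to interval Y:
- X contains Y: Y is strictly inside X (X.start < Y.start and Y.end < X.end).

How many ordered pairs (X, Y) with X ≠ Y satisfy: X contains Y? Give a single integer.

4

Checking all 42 ordered pairs for relation 'contains'; matching pairs in alphabetical order:
(proc4, proc3): proc4 contains proc3 ✓
(proc4, proc8): proc4 contains proc8 ✓
(proc5, proc9): proc5 contains proc9 ✓
(proc6, proc9): proc6 contains proc9 ✓
Count: 4.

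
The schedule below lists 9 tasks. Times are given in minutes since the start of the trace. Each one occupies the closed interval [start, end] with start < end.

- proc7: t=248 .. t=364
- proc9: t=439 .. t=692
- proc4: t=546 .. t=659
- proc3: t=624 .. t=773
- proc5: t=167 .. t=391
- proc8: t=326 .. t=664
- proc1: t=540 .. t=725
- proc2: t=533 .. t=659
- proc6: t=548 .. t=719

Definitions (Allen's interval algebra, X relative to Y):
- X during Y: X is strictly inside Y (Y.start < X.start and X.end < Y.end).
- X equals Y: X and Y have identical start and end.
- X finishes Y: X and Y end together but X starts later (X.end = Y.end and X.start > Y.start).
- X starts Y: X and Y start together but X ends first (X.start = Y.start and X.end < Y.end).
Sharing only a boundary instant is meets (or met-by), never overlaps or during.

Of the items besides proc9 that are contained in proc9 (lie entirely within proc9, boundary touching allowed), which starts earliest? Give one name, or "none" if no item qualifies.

proc2

Target proc9 = [t=439, t=692].
proc1 [t=540, t=725] → overlapped-by → excluded.
proc2 [t=533, t=659] → during → candidate.
proc3 [t=624, t=773] → overlapped-by → excluded.
proc4 [t=546, t=659] → during → candidate.
proc5 [t=167, t=391] → before → excluded.
proc6 [t=548, t=719] → overlapped-by → excluded.
proc7 [t=248, t=364] → before → excluded.
proc8 [t=326, t=664] → overlaps → excluded.
Among candidates, earliest start is t=533 → proc2.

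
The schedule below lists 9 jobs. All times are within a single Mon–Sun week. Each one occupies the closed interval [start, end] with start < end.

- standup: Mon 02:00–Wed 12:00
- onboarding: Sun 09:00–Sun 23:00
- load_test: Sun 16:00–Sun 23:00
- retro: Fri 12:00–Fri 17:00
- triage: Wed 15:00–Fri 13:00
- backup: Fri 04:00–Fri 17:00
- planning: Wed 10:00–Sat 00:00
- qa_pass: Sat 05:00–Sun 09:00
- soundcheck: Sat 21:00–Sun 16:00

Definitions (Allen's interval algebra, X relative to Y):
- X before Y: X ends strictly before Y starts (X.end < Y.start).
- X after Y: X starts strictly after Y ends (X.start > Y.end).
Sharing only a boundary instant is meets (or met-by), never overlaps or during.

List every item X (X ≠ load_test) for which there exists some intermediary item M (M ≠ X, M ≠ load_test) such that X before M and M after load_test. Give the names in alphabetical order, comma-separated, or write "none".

Target load_test = [Sun 16:00, Sun 23:00].
Intermediaries M with M after load_test: none.
Union: none.

none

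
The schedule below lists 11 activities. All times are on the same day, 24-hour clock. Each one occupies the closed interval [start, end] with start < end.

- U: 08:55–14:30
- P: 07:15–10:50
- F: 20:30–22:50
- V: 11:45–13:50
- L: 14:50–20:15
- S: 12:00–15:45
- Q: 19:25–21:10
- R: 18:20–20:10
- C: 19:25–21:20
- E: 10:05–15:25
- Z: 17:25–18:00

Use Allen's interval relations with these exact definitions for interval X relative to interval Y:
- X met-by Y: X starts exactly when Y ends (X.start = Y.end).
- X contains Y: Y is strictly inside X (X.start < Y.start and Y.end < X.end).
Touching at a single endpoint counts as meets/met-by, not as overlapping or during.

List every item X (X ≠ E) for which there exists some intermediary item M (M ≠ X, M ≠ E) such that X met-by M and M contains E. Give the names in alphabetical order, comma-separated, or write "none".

none

Target E = [10:05, 15:25].
Intermediaries M with M contains E: none.
Union: none.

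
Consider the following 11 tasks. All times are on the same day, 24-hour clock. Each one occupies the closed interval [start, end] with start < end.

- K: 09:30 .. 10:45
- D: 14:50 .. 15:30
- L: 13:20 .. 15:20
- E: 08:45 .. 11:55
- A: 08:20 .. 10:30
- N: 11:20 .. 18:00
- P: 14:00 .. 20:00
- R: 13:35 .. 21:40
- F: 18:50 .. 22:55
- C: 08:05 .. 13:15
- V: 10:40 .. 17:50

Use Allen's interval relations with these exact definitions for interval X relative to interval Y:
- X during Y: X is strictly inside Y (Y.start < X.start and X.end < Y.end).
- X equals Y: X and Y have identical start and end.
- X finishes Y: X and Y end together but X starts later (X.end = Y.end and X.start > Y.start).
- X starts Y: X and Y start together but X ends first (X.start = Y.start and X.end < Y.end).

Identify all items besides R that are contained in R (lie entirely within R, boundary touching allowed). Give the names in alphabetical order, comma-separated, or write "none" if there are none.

Target R = [13:35, 21:40].
A [08:20, 10:30] → before → no.
C [08:05, 13:15] → before → no.
D [14:50, 15:30] → during → yes.
E [08:45, 11:55] → before → no.
F [18:50, 22:55] → overlapped-by → no.
K [09:30, 10:45] → before → no.
L [13:20, 15:20] → overlaps → no.
N [11:20, 18:00] → overlaps → no.
P [14:00, 20:00] → during → yes.
V [10:40, 17:50] → overlaps → no.
Result: D, P.

D, P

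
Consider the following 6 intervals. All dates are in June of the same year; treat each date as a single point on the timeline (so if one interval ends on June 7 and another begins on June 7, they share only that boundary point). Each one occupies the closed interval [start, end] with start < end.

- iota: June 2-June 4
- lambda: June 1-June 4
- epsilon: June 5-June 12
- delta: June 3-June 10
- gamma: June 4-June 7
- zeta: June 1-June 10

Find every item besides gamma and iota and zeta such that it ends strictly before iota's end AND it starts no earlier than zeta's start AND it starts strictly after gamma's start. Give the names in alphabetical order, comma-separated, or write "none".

Conditions: its end is strictly before iota's end (X.end < June 4) AND its start is no earlier than zeta's start (X.start >= June 1) AND its start is strictly after gamma's start (X.start > June 4).
delta: end June 10 < June 4? ✗; start June 3 >= June 1? ✓; start June 3 > June 4? ✗ → no.
epsilon: end June 12 < June 4? ✗; start June 5 >= June 1? ✓; start June 5 > June 4? ✓ → no.
lambda: end June 4 < June 4? ✗; start June 1 >= June 1? ✓; start June 1 > June 4? ✗ → no.
Result: none.

none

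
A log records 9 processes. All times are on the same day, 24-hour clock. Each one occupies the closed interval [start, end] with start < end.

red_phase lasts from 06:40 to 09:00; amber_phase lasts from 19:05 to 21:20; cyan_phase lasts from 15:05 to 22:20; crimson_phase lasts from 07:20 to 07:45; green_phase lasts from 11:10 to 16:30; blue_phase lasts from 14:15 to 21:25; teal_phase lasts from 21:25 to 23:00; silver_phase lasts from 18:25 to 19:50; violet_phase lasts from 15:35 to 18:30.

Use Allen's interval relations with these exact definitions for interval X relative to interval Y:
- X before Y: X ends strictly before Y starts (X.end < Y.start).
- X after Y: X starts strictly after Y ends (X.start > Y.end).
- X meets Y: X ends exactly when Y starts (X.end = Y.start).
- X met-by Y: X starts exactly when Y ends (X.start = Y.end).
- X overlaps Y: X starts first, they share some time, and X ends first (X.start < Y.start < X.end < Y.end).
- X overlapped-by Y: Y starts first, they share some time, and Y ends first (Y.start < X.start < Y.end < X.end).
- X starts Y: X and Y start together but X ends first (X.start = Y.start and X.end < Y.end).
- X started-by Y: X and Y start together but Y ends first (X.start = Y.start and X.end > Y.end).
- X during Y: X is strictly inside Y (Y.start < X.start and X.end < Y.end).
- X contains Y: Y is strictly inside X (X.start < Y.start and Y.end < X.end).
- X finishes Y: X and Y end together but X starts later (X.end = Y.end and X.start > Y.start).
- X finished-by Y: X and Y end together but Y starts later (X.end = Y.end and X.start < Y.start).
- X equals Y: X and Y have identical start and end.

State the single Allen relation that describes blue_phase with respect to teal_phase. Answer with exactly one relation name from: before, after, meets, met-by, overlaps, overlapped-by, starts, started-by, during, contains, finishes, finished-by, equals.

blue_phase = [14:15, 21:25]; teal_phase = [21:25, 23:00].
Compare endpoints: blue_phase.start < teal_phase.start, blue_phase.start < teal_phase.end, blue_phase.end = teal_phase.start, blue_phase.end < teal_phase.end.
That pattern is 'meets'.

meets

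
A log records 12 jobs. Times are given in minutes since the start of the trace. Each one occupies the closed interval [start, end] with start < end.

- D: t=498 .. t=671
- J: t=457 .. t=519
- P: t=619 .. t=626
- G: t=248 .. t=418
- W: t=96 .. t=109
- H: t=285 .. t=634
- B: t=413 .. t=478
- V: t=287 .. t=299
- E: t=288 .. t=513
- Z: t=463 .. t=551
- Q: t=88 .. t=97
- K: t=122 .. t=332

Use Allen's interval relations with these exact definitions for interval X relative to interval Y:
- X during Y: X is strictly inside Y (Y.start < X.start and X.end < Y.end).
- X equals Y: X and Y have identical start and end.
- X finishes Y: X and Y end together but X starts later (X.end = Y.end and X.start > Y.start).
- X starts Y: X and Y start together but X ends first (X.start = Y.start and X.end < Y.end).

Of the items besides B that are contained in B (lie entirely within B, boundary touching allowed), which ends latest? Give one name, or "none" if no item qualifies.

Target B = [t=413, t=478].
D [t=498, t=671] → after → excluded.
E [t=288, t=513] → contains → excluded.
G [t=248, t=418] → overlaps → excluded.
H [t=285, t=634] → contains → excluded.
J [t=457, t=519] → overlapped-by → excluded.
K [t=122, t=332] → before → excluded.
P [t=619, t=626] → after → excluded.
Q [t=88, t=97] → before → excluded.
V [t=287, t=299] → before → excluded.
W [t=96, t=109] → before → excluded.
Z [t=463, t=551] → overlapped-by → excluded.
No candidates → none.

none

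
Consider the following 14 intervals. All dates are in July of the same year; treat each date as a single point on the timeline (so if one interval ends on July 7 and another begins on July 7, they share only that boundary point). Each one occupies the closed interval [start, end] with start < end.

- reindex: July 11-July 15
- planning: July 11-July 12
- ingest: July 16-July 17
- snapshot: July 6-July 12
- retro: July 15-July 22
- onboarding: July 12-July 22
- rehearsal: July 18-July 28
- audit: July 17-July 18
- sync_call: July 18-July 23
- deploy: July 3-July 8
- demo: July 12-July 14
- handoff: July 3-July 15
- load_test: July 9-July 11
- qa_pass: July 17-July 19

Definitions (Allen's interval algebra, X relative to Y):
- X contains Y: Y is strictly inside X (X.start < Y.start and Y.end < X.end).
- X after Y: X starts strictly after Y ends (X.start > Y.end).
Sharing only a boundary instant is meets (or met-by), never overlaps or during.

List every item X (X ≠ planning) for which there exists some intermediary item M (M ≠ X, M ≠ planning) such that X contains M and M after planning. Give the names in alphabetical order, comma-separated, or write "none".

Target planning = [July 11, July 12].
Intermediaries M with M after planning: audit, ingest, qa_pass, rehearsal, retro, sync_call.
Via audit — items with X contains audit: onboarding, retro.
Via ingest — items with X contains ingest: onboarding, retro.
Via qa_pass — items with X contains qa_pass: onboarding, retro.
Via rehearsal — items with X contains rehearsal: none.
Via retro — items with X contains retro: none.
Via sync_call — items with X contains sync_call: none.
Union: onboarding, retro.

onboarding, retro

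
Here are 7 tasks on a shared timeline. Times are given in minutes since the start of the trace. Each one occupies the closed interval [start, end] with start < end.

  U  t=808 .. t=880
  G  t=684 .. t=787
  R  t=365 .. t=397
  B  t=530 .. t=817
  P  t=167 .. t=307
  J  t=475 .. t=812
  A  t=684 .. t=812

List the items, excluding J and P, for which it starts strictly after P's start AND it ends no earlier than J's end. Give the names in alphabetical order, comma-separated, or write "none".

A, B, U

Conditions: its start is strictly after P's start (X.start > t=167) AND its end is no earlier than J's end (X.end >= t=812).
A: start t=684 > t=167? ✓; end t=812 >= t=812? ✓ → yes.
B: start t=530 > t=167? ✓; end t=817 >= t=812? ✓ → yes.
G: start t=684 > t=167? ✓; end t=787 >= t=812? ✗ → no.
R: start t=365 > t=167? ✓; end t=397 >= t=812? ✗ → no.
U: start t=808 > t=167? ✓; end t=880 >= t=812? ✓ → yes.
Result: A, B, U.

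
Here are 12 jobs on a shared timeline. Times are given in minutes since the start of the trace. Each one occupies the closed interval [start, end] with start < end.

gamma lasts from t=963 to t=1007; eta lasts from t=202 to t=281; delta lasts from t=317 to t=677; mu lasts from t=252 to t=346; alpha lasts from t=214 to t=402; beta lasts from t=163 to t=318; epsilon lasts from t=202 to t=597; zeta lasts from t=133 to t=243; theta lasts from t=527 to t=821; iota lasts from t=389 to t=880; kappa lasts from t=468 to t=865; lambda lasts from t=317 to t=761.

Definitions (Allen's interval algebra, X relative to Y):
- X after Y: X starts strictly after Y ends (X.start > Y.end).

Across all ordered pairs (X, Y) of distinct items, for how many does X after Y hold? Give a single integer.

Checking all 132 ordered pairs for relation 'after'; matching pairs in alphabetical order:
(delta, eta): delta after eta ✓
(delta, zeta): delta after zeta ✓
(gamma, alpha): gamma after alpha ✓
(gamma, beta): gamma after beta ✓
(gamma, delta): gamma after delta ✓
(gamma, epsilon): gamma after epsilon ✓
(gamma, eta): gamma after eta ✓
(gamma, iota): gamma after iota ✓
(gamma, kappa): gamma after kappa ✓
(gamma, lambda): gamma after lambda ✓
(gamma, mu): gamma after mu ✓
(gamma, theta): gamma after theta ✓
(gamma, zeta): gamma after zeta ✓
(iota, beta): iota after beta ✓
(iota, eta): iota after eta ✓
(iota, mu): iota after mu ✓
(iota, zeta): iota after zeta ✓
(kappa, alpha): kappa after alpha ✓
(kappa, beta): kappa after beta ✓
(kappa, eta): kappa after eta ✓
(kappa, mu): kappa after mu ✓
(kappa, zeta): kappa after zeta ✓
(lambda, eta): lambda after eta ✓
(lambda, zeta): lambda after zeta ✓
... plus 6 further pairs not listed.
Count: 30.

30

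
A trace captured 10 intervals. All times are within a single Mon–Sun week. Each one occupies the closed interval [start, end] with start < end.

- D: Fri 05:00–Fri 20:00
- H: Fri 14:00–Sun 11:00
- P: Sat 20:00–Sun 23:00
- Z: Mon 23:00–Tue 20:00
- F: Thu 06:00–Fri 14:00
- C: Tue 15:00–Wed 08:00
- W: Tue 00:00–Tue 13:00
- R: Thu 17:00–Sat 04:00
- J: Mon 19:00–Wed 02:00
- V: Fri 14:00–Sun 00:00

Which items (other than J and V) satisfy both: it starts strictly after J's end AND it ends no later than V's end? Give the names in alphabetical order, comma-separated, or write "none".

D, F, R

Conditions: its start is strictly after J's end (X.start > Wed 02:00) AND its end is no later than V's end (X.end <= Sun 00:00).
C: start Tue 15:00 > Wed 02:00? ✗; end Wed 08:00 <= Sun 00:00? ✓ → no.
D: start Fri 05:00 > Wed 02:00? ✓; end Fri 20:00 <= Sun 00:00? ✓ → yes.
F: start Thu 06:00 > Wed 02:00? ✓; end Fri 14:00 <= Sun 00:00? ✓ → yes.
H: start Fri 14:00 > Wed 02:00? ✓; end Sun 11:00 <= Sun 00:00? ✗ → no.
P: start Sat 20:00 > Wed 02:00? ✓; end Sun 23:00 <= Sun 00:00? ✗ → no.
R: start Thu 17:00 > Wed 02:00? ✓; end Sat 04:00 <= Sun 00:00? ✓ → yes.
W: start Tue 00:00 > Wed 02:00? ✗; end Tue 13:00 <= Sun 00:00? ✓ → no.
Z: start Mon 23:00 > Wed 02:00? ✗; end Tue 20:00 <= Sun 00:00? ✓ → no.
Result: D, F, R.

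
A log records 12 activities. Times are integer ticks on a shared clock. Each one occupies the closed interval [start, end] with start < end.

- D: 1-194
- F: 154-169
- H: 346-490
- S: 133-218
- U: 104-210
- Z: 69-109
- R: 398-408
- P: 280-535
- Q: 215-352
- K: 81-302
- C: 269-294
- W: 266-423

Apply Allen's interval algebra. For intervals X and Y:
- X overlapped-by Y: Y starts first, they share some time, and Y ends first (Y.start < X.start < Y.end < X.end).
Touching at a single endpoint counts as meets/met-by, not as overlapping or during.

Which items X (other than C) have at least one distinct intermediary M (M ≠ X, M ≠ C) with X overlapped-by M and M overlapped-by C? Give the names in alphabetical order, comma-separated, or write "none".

Target C = [269, 294].
Intermediaries M with M overlapped-by C: P.
Via P — items with X overlapped-by P: none.
Union: none.

none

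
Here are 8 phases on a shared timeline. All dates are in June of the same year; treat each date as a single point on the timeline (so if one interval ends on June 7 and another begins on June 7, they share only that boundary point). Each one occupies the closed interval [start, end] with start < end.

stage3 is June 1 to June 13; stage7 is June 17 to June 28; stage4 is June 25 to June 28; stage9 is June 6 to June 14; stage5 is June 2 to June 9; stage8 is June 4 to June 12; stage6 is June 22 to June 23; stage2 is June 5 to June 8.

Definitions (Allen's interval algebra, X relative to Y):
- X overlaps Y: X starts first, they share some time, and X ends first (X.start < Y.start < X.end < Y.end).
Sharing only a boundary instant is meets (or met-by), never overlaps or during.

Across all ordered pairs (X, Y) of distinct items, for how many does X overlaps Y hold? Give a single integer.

5

Checking all 56 ordered pairs for relation 'overlaps'; matching pairs in alphabetical order:
(stage2, stage9): stage2 overlaps stage9 ✓
(stage3, stage9): stage3 overlaps stage9 ✓
(stage5, stage8): stage5 overlaps stage8 ✓
(stage5, stage9): stage5 overlaps stage9 ✓
(stage8, stage9): stage8 overlaps stage9 ✓
Count: 5.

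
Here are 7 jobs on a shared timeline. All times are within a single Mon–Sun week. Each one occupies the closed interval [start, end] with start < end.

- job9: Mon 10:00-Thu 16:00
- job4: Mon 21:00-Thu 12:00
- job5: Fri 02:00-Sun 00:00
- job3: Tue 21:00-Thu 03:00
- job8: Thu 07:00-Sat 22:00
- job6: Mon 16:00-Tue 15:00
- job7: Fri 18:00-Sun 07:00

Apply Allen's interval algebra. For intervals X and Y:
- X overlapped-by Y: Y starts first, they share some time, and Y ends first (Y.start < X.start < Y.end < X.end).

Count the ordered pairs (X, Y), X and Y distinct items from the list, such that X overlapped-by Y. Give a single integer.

6

Checking all 42 ordered pairs for relation 'overlapped-by'; matching pairs in alphabetical order:
(job4, job6): job4 overlapped-by job6 ✓
(job5, job8): job5 overlapped-by job8 ✓
(job7, job5): job7 overlapped-by job5 ✓
(job7, job8): job7 overlapped-by job8 ✓
(job8, job4): job8 overlapped-by job4 ✓
(job8, job9): job8 overlapped-by job9 ✓
Count: 6.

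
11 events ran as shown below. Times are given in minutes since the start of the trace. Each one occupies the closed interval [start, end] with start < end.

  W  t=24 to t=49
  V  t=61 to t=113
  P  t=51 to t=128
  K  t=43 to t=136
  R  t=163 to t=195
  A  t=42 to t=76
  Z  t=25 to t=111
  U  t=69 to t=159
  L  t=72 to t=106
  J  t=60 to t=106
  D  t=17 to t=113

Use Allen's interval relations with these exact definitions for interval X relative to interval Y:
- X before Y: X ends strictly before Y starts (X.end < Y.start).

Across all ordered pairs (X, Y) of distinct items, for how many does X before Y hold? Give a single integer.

Checking all 110 ordered pairs for relation 'before'; matching pairs in alphabetical order:
(A, R): A before R ✓
(D, R): D before R ✓
(J, R): J before R ✓
(K, R): K before R ✓
(L, R): L before R ✓
(P, R): P before R ✓
(U, R): U before R ✓
(V, R): V before R ✓
(W, J): W before J ✓
(W, L): W before L ✓
(W, P): W before P ✓
(W, R): W before R ✓
(W, U): W before U ✓
(W, V): W before V ✓
(Z, R): Z before R ✓
Count: 15.

15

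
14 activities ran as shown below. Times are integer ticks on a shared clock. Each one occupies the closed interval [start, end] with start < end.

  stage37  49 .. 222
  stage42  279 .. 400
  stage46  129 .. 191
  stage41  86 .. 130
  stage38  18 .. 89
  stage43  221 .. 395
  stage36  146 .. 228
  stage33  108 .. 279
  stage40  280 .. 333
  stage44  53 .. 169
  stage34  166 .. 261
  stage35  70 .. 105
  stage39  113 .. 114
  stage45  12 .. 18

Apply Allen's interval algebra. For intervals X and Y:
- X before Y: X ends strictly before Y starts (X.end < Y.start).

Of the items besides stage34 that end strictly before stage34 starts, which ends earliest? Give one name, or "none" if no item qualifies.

Target stage34 = [166, 261].
stage33 [108, 279] → contains → excluded.
stage35 [70, 105] → before → candidate.
stage36 [146, 228] → overlaps → excluded.
stage37 [49, 222] → overlaps → excluded.
stage38 [18, 89] → before → candidate.
stage39 [113, 114] → before → candidate.
stage40 [280, 333] → after → excluded.
stage41 [86, 130] → before → candidate.
stage42 [279, 400] → after → excluded.
stage43 [221, 395] → overlapped-by → excluded.
stage44 [53, 169] → overlaps → excluded.
stage45 [12, 18] → before → candidate.
stage46 [129, 191] → overlaps → excluded.
Among candidates, earliest end is 18 → stage45.

stage45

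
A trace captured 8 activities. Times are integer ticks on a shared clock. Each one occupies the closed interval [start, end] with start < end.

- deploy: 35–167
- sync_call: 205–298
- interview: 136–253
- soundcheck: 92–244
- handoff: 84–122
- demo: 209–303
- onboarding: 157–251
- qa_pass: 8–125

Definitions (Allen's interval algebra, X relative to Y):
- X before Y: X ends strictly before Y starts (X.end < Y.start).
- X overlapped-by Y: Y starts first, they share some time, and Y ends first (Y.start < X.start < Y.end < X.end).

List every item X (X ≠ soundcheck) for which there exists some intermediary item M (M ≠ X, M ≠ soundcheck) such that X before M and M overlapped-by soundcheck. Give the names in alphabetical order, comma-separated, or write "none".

Target soundcheck = [92, 244].
Intermediaries M with M overlapped-by soundcheck: demo, interview, onboarding, sync_call.
Via demo — items with X before demo: deploy, handoff, qa_pass.
Via interview — items with X before interview: handoff, qa_pass.
Via onboarding — items with X before onboarding: handoff, qa_pass.
Via sync_call — items with X before sync_call: deploy, handoff, qa_pass.
Union: deploy, handoff, qa_pass.

deploy, handoff, qa_pass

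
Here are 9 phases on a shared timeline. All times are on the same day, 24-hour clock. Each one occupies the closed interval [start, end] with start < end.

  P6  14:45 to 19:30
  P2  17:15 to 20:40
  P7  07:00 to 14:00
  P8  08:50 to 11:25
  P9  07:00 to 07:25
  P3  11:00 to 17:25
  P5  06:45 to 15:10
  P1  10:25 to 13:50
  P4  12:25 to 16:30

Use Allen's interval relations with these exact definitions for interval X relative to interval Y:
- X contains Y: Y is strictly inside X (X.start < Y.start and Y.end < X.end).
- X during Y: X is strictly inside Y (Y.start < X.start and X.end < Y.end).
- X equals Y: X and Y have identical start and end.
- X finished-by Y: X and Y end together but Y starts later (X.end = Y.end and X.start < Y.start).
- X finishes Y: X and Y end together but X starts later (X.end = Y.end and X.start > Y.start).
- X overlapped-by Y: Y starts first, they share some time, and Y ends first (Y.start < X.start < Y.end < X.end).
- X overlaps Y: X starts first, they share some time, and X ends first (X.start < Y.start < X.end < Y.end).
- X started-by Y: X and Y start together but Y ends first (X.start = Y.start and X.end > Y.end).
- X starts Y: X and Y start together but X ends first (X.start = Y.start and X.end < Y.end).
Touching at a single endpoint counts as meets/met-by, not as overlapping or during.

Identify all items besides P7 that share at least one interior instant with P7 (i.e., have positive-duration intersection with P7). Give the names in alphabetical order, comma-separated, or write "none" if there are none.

P1, P3, P4, P5, P8, P9

Target P7 = [07:00, 14:00].
P1 [10:25, 13:50] → during → yes.
P2 [17:15, 20:40] → after → no.
P3 [11:00, 17:25] → overlapped-by → yes.
P4 [12:25, 16:30] → overlapped-by → yes.
P5 [06:45, 15:10] → contains → yes.
P6 [14:45, 19:30] → after → no.
P8 [08:50, 11:25] → during → yes.
P9 [07:00, 07:25] → starts → yes.
Result: P1, P3, P4, P5, P8, P9.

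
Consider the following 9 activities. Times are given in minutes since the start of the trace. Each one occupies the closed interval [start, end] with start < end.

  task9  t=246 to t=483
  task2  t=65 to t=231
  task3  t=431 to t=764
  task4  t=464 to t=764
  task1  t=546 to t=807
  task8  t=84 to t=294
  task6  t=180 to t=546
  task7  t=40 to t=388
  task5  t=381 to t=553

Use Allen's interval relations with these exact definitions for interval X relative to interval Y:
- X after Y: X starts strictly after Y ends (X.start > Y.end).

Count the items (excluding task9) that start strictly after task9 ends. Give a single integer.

Target task9 = [t=246, t=483].
task1 [t=546, t=807] → after → counts.
task2 [t=65, t=231] → before → no.
task3 [t=431, t=764] → overlapped-by → no.
task4 [t=464, t=764] → overlapped-by → no.
task5 [t=381, t=553] → overlapped-by → no.
task6 [t=180, t=546] → contains → no.
task7 [t=40, t=388] → overlaps → no.
task8 [t=84, t=294] → overlaps → no.
Total: 1.

1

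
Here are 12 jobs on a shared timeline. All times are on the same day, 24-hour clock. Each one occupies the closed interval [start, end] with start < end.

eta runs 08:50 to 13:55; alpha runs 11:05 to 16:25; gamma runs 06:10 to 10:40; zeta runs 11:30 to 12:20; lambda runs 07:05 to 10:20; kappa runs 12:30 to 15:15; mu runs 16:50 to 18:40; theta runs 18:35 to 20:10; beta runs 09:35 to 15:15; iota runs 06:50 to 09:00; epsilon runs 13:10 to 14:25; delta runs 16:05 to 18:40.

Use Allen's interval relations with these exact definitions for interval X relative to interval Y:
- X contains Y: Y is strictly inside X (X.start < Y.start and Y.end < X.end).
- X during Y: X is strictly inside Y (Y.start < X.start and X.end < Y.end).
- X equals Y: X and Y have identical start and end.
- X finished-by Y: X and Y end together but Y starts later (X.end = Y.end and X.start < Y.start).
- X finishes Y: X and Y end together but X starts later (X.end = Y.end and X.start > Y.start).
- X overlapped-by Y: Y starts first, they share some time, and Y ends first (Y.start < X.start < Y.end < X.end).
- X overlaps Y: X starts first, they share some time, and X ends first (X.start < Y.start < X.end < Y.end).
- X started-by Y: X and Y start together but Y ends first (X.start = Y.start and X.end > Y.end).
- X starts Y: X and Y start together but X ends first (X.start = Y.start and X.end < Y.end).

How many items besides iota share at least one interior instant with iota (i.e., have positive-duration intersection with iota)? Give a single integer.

Target iota = [06:50, 09:00].
alpha [11:05, 16:25] → after → no.
beta [09:35, 15:15] → after → no.
delta [16:05, 18:40] → after → no.
epsilon [13:10, 14:25] → after → no.
eta [08:50, 13:55] → overlapped-by → counts.
gamma [06:10, 10:40] → contains → counts.
kappa [12:30, 15:15] → after → no.
lambda [07:05, 10:20] → overlapped-by → counts.
mu [16:50, 18:40] → after → no.
theta [18:35, 20:10] → after → no.
zeta [11:30, 12:20] → after → no.
Total: 3.

3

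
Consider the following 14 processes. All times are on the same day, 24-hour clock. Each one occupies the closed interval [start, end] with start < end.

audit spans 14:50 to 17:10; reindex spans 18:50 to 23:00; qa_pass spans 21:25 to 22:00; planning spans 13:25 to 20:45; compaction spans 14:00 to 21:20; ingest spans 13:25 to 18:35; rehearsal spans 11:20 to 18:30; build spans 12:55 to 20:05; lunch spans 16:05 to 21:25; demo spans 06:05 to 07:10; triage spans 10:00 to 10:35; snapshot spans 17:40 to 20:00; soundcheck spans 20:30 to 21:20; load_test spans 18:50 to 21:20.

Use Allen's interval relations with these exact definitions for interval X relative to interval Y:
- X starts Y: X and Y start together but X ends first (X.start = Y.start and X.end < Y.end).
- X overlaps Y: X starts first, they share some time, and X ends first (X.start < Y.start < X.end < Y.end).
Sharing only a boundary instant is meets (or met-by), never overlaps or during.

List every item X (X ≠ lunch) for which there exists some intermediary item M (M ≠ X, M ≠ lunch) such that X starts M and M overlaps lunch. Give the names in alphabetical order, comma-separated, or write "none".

Target lunch = [16:05, 21:25].
Intermediaries M with M overlaps lunch: audit, build, compaction, ingest, planning, rehearsal.
Via audit — items with X starts audit: none.
Via build — items with X starts build: none.
Via compaction — items with X starts compaction: none.
Via ingest — items with X starts ingest: none.
Via planning — items with X starts planning: ingest.
Via rehearsal — items with X starts rehearsal: none.
Union: ingest.

ingest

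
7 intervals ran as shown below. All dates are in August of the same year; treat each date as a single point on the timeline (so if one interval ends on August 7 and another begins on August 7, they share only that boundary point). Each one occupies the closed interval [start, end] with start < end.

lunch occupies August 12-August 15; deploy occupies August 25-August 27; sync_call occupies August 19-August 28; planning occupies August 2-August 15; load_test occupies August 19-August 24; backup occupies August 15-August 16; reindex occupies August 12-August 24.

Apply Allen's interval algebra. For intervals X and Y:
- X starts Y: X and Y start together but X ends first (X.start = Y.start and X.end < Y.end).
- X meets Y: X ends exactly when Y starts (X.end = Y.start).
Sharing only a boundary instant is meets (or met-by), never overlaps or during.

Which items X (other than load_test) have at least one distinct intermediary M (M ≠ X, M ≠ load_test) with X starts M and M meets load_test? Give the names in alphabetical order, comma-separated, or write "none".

Target load_test = [August 19, August 24].
Intermediaries M with M meets load_test: none.
Union: none.

none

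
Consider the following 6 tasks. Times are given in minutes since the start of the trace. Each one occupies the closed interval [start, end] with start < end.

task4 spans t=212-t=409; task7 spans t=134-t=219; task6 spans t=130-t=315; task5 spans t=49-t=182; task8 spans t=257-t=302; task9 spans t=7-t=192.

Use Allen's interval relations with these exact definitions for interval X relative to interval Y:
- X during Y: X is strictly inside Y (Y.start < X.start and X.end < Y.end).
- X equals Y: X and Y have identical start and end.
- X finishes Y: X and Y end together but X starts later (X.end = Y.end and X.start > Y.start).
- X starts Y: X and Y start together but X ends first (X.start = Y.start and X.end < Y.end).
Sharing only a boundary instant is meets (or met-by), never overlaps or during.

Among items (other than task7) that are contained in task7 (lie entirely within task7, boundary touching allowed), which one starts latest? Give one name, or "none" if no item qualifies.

none

Target task7 = [t=134, t=219].
task4 [t=212, t=409] → overlapped-by → excluded.
task5 [t=49, t=182] → overlaps → excluded.
task6 [t=130, t=315] → contains → excluded.
task8 [t=257, t=302] → after → excluded.
task9 [t=7, t=192] → overlaps → excluded.
No candidates → none.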